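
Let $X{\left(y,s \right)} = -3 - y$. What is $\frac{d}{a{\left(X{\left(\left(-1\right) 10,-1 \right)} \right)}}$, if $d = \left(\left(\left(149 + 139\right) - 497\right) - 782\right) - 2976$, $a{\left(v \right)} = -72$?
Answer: $\frac{3967}{72} \approx 55.097$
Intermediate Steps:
$d = -3967$ ($d = \left(\left(288 - 497\right) - 782\right) - 2976 = \left(-209 - 782\right) - 2976 = -991 - 2976 = -3967$)
$\frac{d}{a{\left(X{\left(\left(-1\right) 10,-1 \right)} \right)}} = - \frac{3967}{-72} = \left(-3967\right) \left(- \frac{1}{72}\right) = \frac{3967}{72}$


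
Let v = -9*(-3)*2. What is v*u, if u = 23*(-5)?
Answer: -6210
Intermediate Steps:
u = -115
v = 54 (v = 27*2 = 54)
v*u = 54*(-115) = -6210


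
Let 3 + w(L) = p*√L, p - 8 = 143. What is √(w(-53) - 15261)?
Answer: √(-15264 + 151*I*√53) ≈ 4.446 + 123.63*I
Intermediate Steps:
p = 151 (p = 8 + 143 = 151)
w(L) = -3 + 151*√L
√(w(-53) - 15261) = √((-3 + 151*√(-53)) - 15261) = √((-3 + 151*(I*√53)) - 15261) = √((-3 + 151*I*√53) - 15261) = √(-15264 + 151*I*√53)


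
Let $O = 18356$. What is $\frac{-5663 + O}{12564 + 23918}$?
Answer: $\frac{12693}{36482} \approx 0.34793$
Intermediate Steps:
$\frac{-5663 + O}{12564 + 23918} = \frac{-5663 + 18356}{12564 + 23918} = \frac{12693}{36482}$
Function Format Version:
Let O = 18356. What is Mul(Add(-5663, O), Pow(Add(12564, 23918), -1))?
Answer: Rational(12693, 36482) ≈ 0.34793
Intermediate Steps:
Mul(Add(-5663, O), Pow(Add(12564, 23918), -1)) = Mul(Add(-5663, 18356), Pow(Add(12564, 23918), -1)) = Mul(12693, Pow(36482, -1)) = Mul(12693, Rational(1, 36482)) = Rational(12693, 36482)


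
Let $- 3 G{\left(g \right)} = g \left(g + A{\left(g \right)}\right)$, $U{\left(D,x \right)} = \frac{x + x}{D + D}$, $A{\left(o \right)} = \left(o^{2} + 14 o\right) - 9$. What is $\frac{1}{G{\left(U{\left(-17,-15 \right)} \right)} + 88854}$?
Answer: $\frac{4913}{436532457} \approx 1.1255 \cdot 10^{-5}$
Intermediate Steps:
$A{\left(o \right)} = -9 + o^{2} + 14 o$
$U{\left(D,x \right)} = \frac{x}{D}$ ($U{\left(D,x \right)} = \frac{2 x}{2 D} = 2 x \frac{1}{2 D} = \frac{x}{D}$)
$G{\left(g \right)} = - \frac{g \left(-9 + g^{2} + 15 g\right)}{3}$ ($G{\left(g \right)} = - \frac{g \left(g + \left(-9 + g^{2} + 14 g\right)\right)}{3} = - \frac{g \left(-9 + g^{2} + 15 g\right)}{3}$)
$\frac{1}{G{\left(U{\left(-17,-15 \right)} \right)} + 88854} = \frac{1}{\frac{- \frac{15}{-17} \left(9 - \left(- \frac{15}{-17}\right)^{2} - 15 \left(- \frac{15}{-17}\right)\right)}{3} + 88854} = \frac{1}{\frac{\left(-15\right) \left(- \frac{1}{17}\right) \left(9 - \left(\left(-15\right) \left(- \frac{1}{17}\right)\right)^{2} - 15 \left(\left(-15\right) \left(- \frac{1}{17}\right)\right)\right)}{3} + 88854} = \frac{1}{\frac{1}{3} \cdot \frac{15}{17} \left(9 - \left(\frac{15}{17}\right)^{2} - \frac{225}{17}\right) + 88854} = \frac{1}{\frac{1}{3} \cdot \frac{15}{17} \left(9 - \frac{225}{289} - \frac{225}{17}\right) + 88854} = \frac{1}{\frac{1}{3} \cdot \frac{15}{17} \left(- \frac{1449}{289}\right) + 88854} = \frac{1}{- \frac{7245}{4913} + 88854} = \frac{1}{\frac{436532457}{4913}} = \frac{4913}{436532457}$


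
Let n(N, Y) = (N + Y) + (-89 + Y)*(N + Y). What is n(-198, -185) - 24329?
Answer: 80230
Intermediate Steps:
n(N, Y) = N + Y + (-89 + Y)*(N + Y)
n(-198, -185) - 24329 = ((-185)² - 88*(-198) - 88*(-185) - 198*(-185)) - 24329 = (34225 + 17424 + 16280 + 36630) - 24329 = 104559 - 24329 = 80230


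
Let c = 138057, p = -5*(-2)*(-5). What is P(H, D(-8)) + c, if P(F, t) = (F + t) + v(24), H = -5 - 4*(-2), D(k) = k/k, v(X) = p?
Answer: 138011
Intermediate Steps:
p = -50 (p = 10*(-5) = -50)
v(X) = -50
D(k) = 1
H = 3 (H = -5 + 8 = 3)
P(F, t) = -50 + F + t (P(F, t) = (F + t) - 50 = -50 + F + t)
P(H, D(-8)) + c = (-50 + 3 + 1) + 138057 = -46 + 138057 = 138011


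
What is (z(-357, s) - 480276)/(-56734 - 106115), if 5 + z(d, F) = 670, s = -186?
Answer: 479611/162849 ≈ 2.9451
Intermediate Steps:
z(d, F) = 665 (z(d, F) = -5 + 670 = 665)
(z(-357, s) - 480276)/(-56734 - 106115) = (665 - 480276)/(-56734 - 106115) = -479611/(-162849) = -479611*(-1/162849) = 479611/162849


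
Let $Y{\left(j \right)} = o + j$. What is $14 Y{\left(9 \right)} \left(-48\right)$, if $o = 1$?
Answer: $-6720$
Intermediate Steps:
$Y{\left(j \right)} = 1 + j$
$14 Y{\left(9 \right)} \left(-48\right) = 14 \left(1 + 9\right) \left(-48\right) = 14 \cdot 10 \left(-48\right) = 140 \left(-48\right) = -6720$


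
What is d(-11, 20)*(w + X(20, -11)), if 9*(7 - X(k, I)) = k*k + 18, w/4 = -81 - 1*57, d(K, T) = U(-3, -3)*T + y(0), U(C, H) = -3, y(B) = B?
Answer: 106460/3 ≈ 35487.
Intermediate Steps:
d(K, T) = -3*T (d(K, T) = -3*T + 0 = -3*T)
w = -552 (w = 4*(-81 - 1*57) = 4*(-81 - 57) = 4*(-138) = -552)
X(k, I) = 5 - k²/9 (X(k, I) = 7 - (k*k + 18)/9 = 7 - (k² + 18)/9 = 7 - (18 + k²)/9 = 7 + (-2 - k²/9) = 5 - k²/9)
d(-11, 20)*(w + X(20, -11)) = (-3*20)*(-552 + (5 - ⅑*20²)) = -60*(-552 + (5 - ⅑*400)) = -60*(-552 + (5 - 400/9)) = -60*(-552 - 355/9) = -60*(-5323/9) = 106460/3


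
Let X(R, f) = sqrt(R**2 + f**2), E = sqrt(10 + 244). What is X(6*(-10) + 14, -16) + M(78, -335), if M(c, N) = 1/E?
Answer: 2*sqrt(593) + sqrt(254)/254 ≈ 48.766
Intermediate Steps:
E = sqrt(254) ≈ 15.937
M(c, N) = sqrt(254)/254 (M(c, N) = 1/(sqrt(254)) = sqrt(254)/254)
X(6*(-10) + 14, -16) + M(78, -335) = sqrt((6*(-10) + 14)**2 + (-16)**2) + sqrt(254)/254 = sqrt((-60 + 14)**2 + 256) + sqrt(254)/254 = sqrt((-46)**2 + 256) + sqrt(254)/254 = sqrt(2116 + 256) + sqrt(254)/254 = sqrt(2372) + sqrt(254)/254 = 2*sqrt(593) + sqrt(254)/254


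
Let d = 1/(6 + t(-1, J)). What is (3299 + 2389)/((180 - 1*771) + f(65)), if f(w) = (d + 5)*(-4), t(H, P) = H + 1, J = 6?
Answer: -17064/1835 ≈ -9.2992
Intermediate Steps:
t(H, P) = 1 + H
d = 1/6 (d = 1/(6 + (1 - 1)) = 1/(6 + 0) = 1/6 ≈ 0.16667)
f(w) = -62/3 (f(w) = (1/6 + 5)*(-4) = (31/6)*(-4) = -62/3)
(3299 + 2389)/((180 - 1*771) + f(65)) = (3299 + 2389)/((180 - 1*771) - 62/3) = 5688/((180 - 771) - 62/3) = 5688/(-591 - 62/3) = 5688/(-1835/3) = 5688*(-3/1835) = -17064/1835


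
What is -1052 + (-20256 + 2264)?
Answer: -19044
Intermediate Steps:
-1052 + (-20256 + 2264) = -1052 - 17992 = -19044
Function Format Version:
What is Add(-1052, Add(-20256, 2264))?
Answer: -19044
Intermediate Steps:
Add(-1052, Add(-20256, 2264)) = Add(-1052, -17992) = -19044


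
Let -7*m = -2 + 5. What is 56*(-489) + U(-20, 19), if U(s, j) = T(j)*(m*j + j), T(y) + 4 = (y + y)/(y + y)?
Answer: -191916/7 ≈ -27417.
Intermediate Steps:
m = -3/7 (m = -(-2 + 5)/7 = -1/7*3 = -3/7 ≈ -0.42857)
T(y) = -3 (T(y) = -4 + (y + y)/(y + y) = -4 + (2*y)/((2*y)) = -4 + (2*y)*(1/(2*y)) = -4 + 1 = -3)
U(s, j) = -12*j/7 (U(s, j) = -3*(-3*j/7 + j) = -12*j/7)
56*(-489) + U(-20, 19) = 56*(-489) - 12/7*19 = -27384 - 228/7 = -191916/7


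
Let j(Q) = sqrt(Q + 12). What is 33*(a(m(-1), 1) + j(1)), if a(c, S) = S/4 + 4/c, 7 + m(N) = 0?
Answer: -297/28 + 33*sqrt(13) ≈ 108.38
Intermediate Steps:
m(N) = -7 (m(N) = -7 + 0 = -7)
j(Q) = sqrt(12 + Q)
a(c, S) = 4/c + S/4 (a(c, S) = S*(1/4) + 4/c = S/4 + 4/c = 4/c + S/4)
33*(a(m(-1), 1) + j(1)) = 33*((4/(-7) + (1/4)*1) + sqrt(12 + 1)) = 33*((4*(-1/7) + 1/4) + sqrt(13)) = 33*((-4/7 + 1/4) + sqrt(13)) = 33*(-9/28 + sqrt(13)) = -297/28 + 33*sqrt(13)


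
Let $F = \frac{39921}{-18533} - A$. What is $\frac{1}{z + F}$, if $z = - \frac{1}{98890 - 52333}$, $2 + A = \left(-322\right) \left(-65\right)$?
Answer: $- \frac{862840881}{18059392578098} \approx -4.7778 \cdot 10^{-5}$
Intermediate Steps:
$A = 20928$ ($A = -2 - -20930 = -2 + 20930 = 20928$)
$z = - \frac{1}{46557} \approx -2.1479 \cdot 10^{-5}$
$F = - \frac{387898545}{18533}$ ($F = \frac{39921}{-18533} - 20928 = 39921 \left(- \frac{1}{18533}\right) - 20928 = - \frac{39921}{18533} - 20928 = - \frac{387898545}{18533} \approx -20930.0$)
$\frac{1}{z + F} = \frac{1}{- \frac{1}{46557} - \frac{387898545}{18533}} = \frac{1}{- \frac{18059392578098}{862840881}} = - \frac{862840881}{18059392578098}$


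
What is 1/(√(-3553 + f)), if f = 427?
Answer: -I*√3126/3126 ≈ -0.017886*I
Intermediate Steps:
1/(√(-3553 + f)) = 1/(√(-3553 + 427)) = 1/(√(-3126)) = 1/(I*√3126) = -I*√3126/3126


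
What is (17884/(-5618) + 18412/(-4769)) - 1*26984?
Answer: -361575292770/13396121 ≈ -26991.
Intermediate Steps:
(17884/(-5618) + 18412/(-4769)) - 1*26984 = (17884*(-1/5618) + 18412*(-1/4769)) - 26984 = (-8942/2809 - 18412/4769) - 26984 = -94363706/13396121 - 26984 = -361575292770/13396121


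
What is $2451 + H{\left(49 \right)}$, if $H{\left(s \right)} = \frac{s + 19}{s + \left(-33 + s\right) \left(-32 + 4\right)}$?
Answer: $\frac{977881}{399} \approx 2450.8$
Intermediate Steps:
$H{\left(s \right)} = \frac{19 + s}{924 - 27 s}$ ($H{\left(s \right)} = \frac{19 + s}{s + \left(-33 + s\right) \left(-28\right)} = \frac{19 + s}{s - \left(-924 + 28 s\right)} = \frac{19 + s}{924 - 27 s}$)
$2451 + H{\left(49 \right)} = 2451 + \frac{-19 - 49}{3 \left(-308 + 9 \cdot 49\right)} = 2451 + \frac{-19 - 49}{3 \left(-308 + 441\right)} = 2451 + \frac{1}{3} \cdot \frac{1}{133} \left(-68\right) = 2451 - \frac{68}{399} = \frac{977881}{399}$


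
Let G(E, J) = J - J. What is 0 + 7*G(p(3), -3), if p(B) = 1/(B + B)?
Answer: 0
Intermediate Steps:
p(B) = 1/(2*B)
G(E, J) = 0
0 + 7*G(p(3), -3) = 0 + 7*0 = 0 + 0 = 0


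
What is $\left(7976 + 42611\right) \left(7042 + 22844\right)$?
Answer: $1511843082$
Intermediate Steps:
$\left(7976 + 42611\right) \left(7042 + 22844\right) = 50587 \cdot 29886 = 1511843082$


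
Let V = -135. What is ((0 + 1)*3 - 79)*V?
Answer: 10260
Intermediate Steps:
((0 + 1)*3 - 79)*V = ((0 + 1)*3 - 79)*(-135) = (1*3 - 79)*(-135) = (3 - 79)*(-135) = -76*(-135) = 10260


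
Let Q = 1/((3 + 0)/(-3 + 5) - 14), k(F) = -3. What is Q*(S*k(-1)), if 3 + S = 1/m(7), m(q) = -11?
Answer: -204/275 ≈ -0.74182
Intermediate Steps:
S = -34/11 (S = -3 + 1/(-11) = -3 - 1/11 = -34/11 ≈ -3.0909)
Q = -2/25 (Q = 1/(3/2 - 14) = 1/(-25/2) = -2/25 ≈ -0.080000)
Q*(S*k(-1)) = -(-68)*(-3)/275 = -2/25*102/11 = -204/275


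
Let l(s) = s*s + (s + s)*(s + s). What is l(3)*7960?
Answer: 358200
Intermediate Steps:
l(s) = 5*s² (l(s) = s² + (2*s)*(2*s) = s² + 4*s² = 5*s²)
l(3)*7960 = (5*3²)*7960 = (5*9)*7960 = 45*7960 = 358200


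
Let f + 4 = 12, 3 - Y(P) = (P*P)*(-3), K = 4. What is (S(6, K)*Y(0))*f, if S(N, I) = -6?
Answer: -144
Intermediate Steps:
Y(P) = 3 + 3*P**2 (Y(P) = 3 - P*P*(-3) = 3 - P**2*(-3) = 3 - (-3)*P**2 = 3 + 3*P**2)
f = 8 (f = -4 + 12 = 8)
(S(6, K)*Y(0))*f = -6*(3 + 3*0**2)*8 = -6*(3 + 3*0)*8 = -6*(3 + 0)*8 = -6*3*8 = -18*8 = -144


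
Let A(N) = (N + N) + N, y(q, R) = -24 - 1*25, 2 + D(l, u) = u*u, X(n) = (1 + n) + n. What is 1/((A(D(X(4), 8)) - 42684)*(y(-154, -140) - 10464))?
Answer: 1/446781474 ≈ 2.2382e-9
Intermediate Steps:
X(n) = 1 + 2*n
D(l, u) = -2 + u**2 (D(l, u) = -2 + u*u = -2 + u**2)
y(q, R) = -49 (y(q, R) = -24 - 25 = -49)
A(N) = 3*N (A(N) = 2*N + N = 3*N)
1/((A(D(X(4), 8)) - 42684)*(y(-154, -140) - 10464)) = 1/((3*(-2 + 8**2) - 42684)*(-49 - 10464)) = 1/((3*(-2 + 64) - 42684)*(-10513)) = 1/((3*62 - 42684)*(-10513)) = 1/((186 - 42684)*(-10513)) = 1/(-42498*(-10513)) = 1/446781474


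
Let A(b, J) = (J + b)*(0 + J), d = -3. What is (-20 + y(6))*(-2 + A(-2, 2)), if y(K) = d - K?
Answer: 58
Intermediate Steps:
y(K) = -3 - K
A(b, J) = J*(J + b) (A(b, J) = (J + b)*J = J*(J + b))
(-20 + y(6))*(-2 + A(-2, 2)) = (-20 + (-3 - 1*6))*(-2 + 2*(2 - 2)) = (-20 + (-3 - 6))*(-2 + 2*0) = (-20 - 9)*(-2 + 0) = -29*(-2) = 58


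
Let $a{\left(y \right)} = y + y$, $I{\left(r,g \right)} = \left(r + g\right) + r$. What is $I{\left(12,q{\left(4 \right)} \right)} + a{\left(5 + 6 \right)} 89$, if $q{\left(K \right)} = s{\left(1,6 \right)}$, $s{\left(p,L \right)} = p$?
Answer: $1983$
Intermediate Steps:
$q{\left(K \right)} = 1$
$I{\left(r,g \right)} = g + 2 r$ ($I{\left(r,g \right)} = \left(g + r\right) + r = g + 2 r$)
$a{\left(y \right)} = 2 y$
$I{\left(12,q{\left(4 \right)} \right)} + a{\left(5 + 6 \right)} 89 = \left(1 + 2 \cdot 12\right) + 2 \left(5 + 6\right) 89 = \left(1 + 24\right) + 2 \cdot 11 \cdot 89 = 25 + 22 \cdot 89 = 25 + 1958 = 1983$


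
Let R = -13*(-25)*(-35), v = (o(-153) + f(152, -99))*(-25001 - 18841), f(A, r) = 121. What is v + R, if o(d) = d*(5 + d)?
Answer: -998074505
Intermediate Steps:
v = -998063130 (v = (-153*(5 - 153) + 121)*(-25001 - 18841) = (-153*(-148) + 121)*(-43842) = (22644 + 121)*(-43842) = 22765*(-43842) = -998063130)
R = -11375 (R = 325*(-35) = -11375)
v + R = -998063130 - 11375 = -998074505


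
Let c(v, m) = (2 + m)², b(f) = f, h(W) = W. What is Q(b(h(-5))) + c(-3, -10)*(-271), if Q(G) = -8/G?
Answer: -86712/5 ≈ -17342.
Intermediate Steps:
Q(b(h(-5))) + c(-3, -10)*(-271) = -8/(-5) + (2 - 10)²*(-271) = -8*(-⅕) + (-8)²*(-271) = 8/5 + 64*(-271) = 8/5 - 17344 = -86712/5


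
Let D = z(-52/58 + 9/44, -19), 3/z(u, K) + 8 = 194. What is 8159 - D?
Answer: 505857/62 ≈ 8159.0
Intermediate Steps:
z(u, K) = 1/62 (z(u, K) = 3/(-8 + 194) = 3/186 = 3*(1/186) = 1/62)
D = 1/62 ≈ 0.016129
8159 - D = 8159 - 1*1/62 = 8159 - 1/62 = 505857/62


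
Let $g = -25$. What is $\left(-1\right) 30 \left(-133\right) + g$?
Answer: $3965$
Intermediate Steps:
$\left(-1\right) 30 \left(-133\right) + g = \left(-1\right) 30 \left(-133\right) - 25 = \left(-30\right) \left(-133\right) - 25 = 3990 - 25 = 3965$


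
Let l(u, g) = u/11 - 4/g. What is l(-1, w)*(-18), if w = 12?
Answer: 84/11 ≈ 7.6364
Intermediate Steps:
l(u, g) = -4/g + u/11 (l(u, g) = u*(1/11) - 4/g = u/11 - 4/g = -4/g + u/11)
l(-1, w)*(-18) = (-4/12 + (1/11)*(-1))*(-18) = (-4*1/12 - 1/11)*(-18) = (-1/3 - 1/11)*(-18) = -14/33*(-18) = 84/11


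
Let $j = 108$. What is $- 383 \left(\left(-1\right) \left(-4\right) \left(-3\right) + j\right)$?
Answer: $-36768$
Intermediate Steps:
$- 383 \left(\left(-1\right) \left(-4\right) \left(-3\right) + j\right) = - 383 \left(\left(-1\right) \left(-4\right) \left(-3\right) + 108\right) = - 383 \left(4 \left(-3\right) + 108\right) = - 383 \left(-12 + 108\right) = \left(-383\right) 96 = -36768$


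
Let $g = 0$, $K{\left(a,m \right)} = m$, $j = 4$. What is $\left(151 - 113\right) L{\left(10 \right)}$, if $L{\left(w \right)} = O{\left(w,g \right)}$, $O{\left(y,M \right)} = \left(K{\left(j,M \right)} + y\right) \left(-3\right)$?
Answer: $-1140$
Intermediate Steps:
$O{\left(y,M \right)} = - 3 M - 3 y$ ($O{\left(y,M \right)} = \left(M + y\right) \left(-3\right) = - 3 M - 3 y$)
$L{\left(w \right)} = - 3 w$ ($L{\left(w \right)} = \left(-3\right) 0 - 3 w = 0 - 3 w = - 3 w$)
$\left(151 - 113\right) L{\left(10 \right)} = \left(151 - 113\right) \left(\left(-3\right) 10\right) = 38 \left(-30\right) = -1140$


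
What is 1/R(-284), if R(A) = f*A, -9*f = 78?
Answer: 3/7384 ≈ 0.00040628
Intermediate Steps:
f = -26/3 (f = -1/9*78 = -26/3 ≈ -8.6667)
R(A) = -26*A/3
1/R(-284) = 1/(-26/3*(-284)) = 1/(7384/3) = 3/7384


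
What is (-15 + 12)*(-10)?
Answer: 30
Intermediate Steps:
(-15 + 12)*(-10) = -3*(-10) = 30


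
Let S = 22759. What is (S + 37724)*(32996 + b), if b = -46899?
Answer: -840895149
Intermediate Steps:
(S + 37724)*(32996 + b) = (22759 + 37724)*(32996 - 46899) = 60483*(-13903) = -840895149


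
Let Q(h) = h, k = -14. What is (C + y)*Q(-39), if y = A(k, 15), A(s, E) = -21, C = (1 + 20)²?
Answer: -16380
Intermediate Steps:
C = 441 (C = 21² = 441)
y = -21
(C + y)*Q(-39) = (441 - 21)*(-39) = 420*(-39) = -16380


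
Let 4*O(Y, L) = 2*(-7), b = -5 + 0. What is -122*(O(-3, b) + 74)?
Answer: -8601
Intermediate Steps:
b = -5
O(Y, L) = -7/2 (O(Y, L) = (2*(-7))/4 = (¼)*(-14) = -7/2)
-122*(O(-3, b) + 74) = -122*(-7/2 + 74) = -122*141/2 = -8601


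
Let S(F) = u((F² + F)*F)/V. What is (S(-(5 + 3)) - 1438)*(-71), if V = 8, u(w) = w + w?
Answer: 110050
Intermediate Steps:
u(w) = 2*w
S(F) = F*(F + F²)/4 (S(F) = (2*((F² + F)*F))/8 = (2*((F + F²)*F))*(⅛) = (2*(F*(F + F²)))*(⅛) = (2*F*(F + F²))*(⅛) = F*(F + F²)/4)
(S(-(5 + 3)) - 1438)*(-71) = ((-(5 + 3))²*(1 - (5 + 3))/4 - 1438)*(-71) = ((-1*8)²*(1 - 1*8)/4 - 1438)*(-71) = ((¼)*(-8)²*(1 - 8) - 1438)*(-71) = ((¼)*64*(-7) - 1438)*(-71) = (-112 - 1438)*(-71) = -1550*(-71) = 110050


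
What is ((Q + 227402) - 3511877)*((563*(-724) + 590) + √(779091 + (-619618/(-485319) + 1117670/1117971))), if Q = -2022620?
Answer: 2160104421090 - 5307095*√2831523054201425610462878843/60285840861 ≈ 2.1554e+12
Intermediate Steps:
((Q + 227402) - 3511877)*((563*(-724) + 590) + √(779091 + (-619618/(-485319) + 1117670/1117971))) = ((-2022620 + 227402) - 3511877)*((563*(-724) + 590) + √(779091 + (-619618/(-485319) + 1117670/1117971))) = (-1795218 - 3511877)*((-407612 + 590) + √(779091 + (-619618*(-1/485319) + 1117670*(1/1117971)))) = -5307095*(-407022 + √(779091 + (619618/485319 + 1117670/1117971))) = -5307095*(-407022 + √(779091 + 411713813936/180857522583)) = -5307095*(-407022 + √(140904879840525989/180857522583)) = -5307095*(-407022 + √2831523054201425610462878843/60285840861) = 2160104421090 - 5307095*√2831523054201425610462878843/60285840861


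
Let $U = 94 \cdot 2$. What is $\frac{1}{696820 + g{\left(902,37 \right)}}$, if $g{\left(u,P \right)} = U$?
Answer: $\frac{1}{697008} \approx 1.4347 \cdot 10^{-6}$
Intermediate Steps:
$U = 188$
$g{\left(u,P \right)} = 188$
$\frac{1}{696820 + g{\left(902,37 \right)}} = \frac{1}{696820 + 188} = \frac{1}{697008}$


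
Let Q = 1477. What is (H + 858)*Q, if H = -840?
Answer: 26586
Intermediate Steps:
(H + 858)*Q = (-840 + 858)*1477 = 18*1477 = 26586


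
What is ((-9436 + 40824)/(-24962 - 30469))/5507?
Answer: -31388/305258517 ≈ -0.00010282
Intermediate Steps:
((-9436 + 40824)/(-24962 - 30469))/5507 = (31388/(-55431))*(1/5507) = (31388*(-1/55431))*(1/5507) = -31388/55431*1/5507 = -31388/305258517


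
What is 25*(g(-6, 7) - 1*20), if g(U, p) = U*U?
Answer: 400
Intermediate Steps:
g(U, p) = U²
25*(g(-6, 7) - 1*20) = 25*((-6)² - 1*20) = 25*(36 - 20) = 25*16 = 400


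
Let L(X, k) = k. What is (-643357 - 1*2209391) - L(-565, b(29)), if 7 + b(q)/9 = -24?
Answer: -2852469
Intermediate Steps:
b(q) = -279 (b(q) = -63 + 9*(-24) = -63 - 216 = -279)
(-643357 - 1*2209391) - L(-565, b(29)) = (-643357 - 1*2209391) - 1*(-279) = (-643357 - 2209391) + 279 = -2852748 + 279 = -2852469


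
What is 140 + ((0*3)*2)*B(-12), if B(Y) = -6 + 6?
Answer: 140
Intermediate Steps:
B(Y) = 0
140 + ((0*3)*2)*B(-12) = 140 + ((0*3)*2)*0 = 140 + (0*2)*0 = 140 + 0*0 = 140 + 0 = 140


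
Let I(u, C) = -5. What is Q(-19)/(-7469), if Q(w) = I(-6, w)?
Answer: 5/7469 ≈ 0.00066943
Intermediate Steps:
Q(w) = -5
Q(-19)/(-7469) = -5/(-7469) = -5*(-1/7469) = 5/7469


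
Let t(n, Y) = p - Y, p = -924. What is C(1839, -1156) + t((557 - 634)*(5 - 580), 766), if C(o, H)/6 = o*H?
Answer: -12756994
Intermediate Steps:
C(o, H) = 6*H*o (C(o, H) = 6*(o*H) = 6*(H*o) = 6*H*o)
t(n, Y) = -924 - Y
C(1839, -1156) + t((557 - 634)*(5 - 580), 766) = 6*(-1156)*1839 + (-924 - 1*766) = -12755304 + (-924 - 766) = -12755304 - 1690 = -12756994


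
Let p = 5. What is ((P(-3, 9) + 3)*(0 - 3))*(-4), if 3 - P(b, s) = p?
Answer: 12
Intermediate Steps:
P(b, s) = -2 (P(b, s) = 3 - 1*5 = 3 - 5 = -2)
((P(-3, 9) + 3)*(0 - 3))*(-4) = ((-2 + 3)*(0 - 3))*(-4) = (1*(-3))*(-4) = -3*(-4) = 12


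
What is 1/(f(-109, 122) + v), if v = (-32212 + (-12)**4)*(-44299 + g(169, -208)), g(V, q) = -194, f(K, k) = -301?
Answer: 1/510601367 ≈ 1.9585e-9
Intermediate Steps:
v = 510601668 (v = (-32212 + (-12)**4)*(-44299 - 194) = (-32212 + 20736)*(-44493) = -11476*(-44493) = 510601668)
1/(f(-109, 122) + v) = 1/(-301 + 510601668) = 1/510601367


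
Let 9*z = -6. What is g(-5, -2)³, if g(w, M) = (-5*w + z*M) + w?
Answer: 262144/27 ≈ 9709.0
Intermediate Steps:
z = -⅔ (z = (⅑)*(-6) = -⅔ ≈ -0.66667)
g(w, M) = -4*w - 2*M/3 (g(w, M) = (-5*w - 2*M/3) + w = -4*w - 2*M/3)
g(-5, -2)³ = (-4*(-5) - ⅔*(-2))³ = (20 + 4/3)³ = (64/3)³ = 262144/27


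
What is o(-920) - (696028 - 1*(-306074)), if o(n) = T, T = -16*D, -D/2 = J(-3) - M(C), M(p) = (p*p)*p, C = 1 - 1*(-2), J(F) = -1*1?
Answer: -1002998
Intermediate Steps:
J(F) = -1
C = 3 (C = 1 + 2 = 3)
M(p) = p³ (M(p) = p²*p = p³)
D = 56 (D = -2*(-1 - 1*3³) = -2*(-1 - 1*27) = -2*(-1 - 27) = -2*(-28) = 56)
T = -896 (T = -16*56 = -896)
o(n) = -896
o(-920) - (696028 - 1*(-306074)) = -896 - (696028 - 1*(-306074)) = -896 - (696028 + 306074) = -896 - 1*1002102 = -896 - 1002102 = -1002998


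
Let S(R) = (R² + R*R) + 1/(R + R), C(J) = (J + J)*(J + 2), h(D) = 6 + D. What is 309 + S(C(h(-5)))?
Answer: 4573/12 ≈ 381.08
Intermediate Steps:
C(J) = 2*J*(2 + J) (C(J) = (2*J)*(2 + J) = 2*J*(2 + J))
S(R) = 1/(2*R) + 2*R² (S(R) = (R² + R²) + 1/(2*R) = 2*R² + 1/(2*R) = 1/(2*R) + 2*R²)
309 + S(C(h(-5))) = 309 + (1 + 4*(2*(6 - 5)*(2 + (6 - 5)))³)/(2*((2*(6 - 5)*(2 + (6 - 5))))) = 309 + (1 + 4*(2*1*(2 + 1))³)/(2*((2*1*(2 + 1)))) = 309 + (1 + 4*(2*1*3)³)/(2*((2*1*3))) = 309 + (½)*(1 + 4*6³)/6 = 309 + (½)*(⅙)*(1 + 4*216) = 309 + (½)*(⅙)*(1 + 864) = 309 + (½)*(⅙)*865 = 309 + 865/12 = 4573/12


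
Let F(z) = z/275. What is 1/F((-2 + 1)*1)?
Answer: -275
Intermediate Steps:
F(z) = z/275 (F(z) = z*(1/275) = z/275)
1/F((-2 + 1)*1) = 1/(((-2 + 1)*1)/275) = 1/((-1*1)/275) = 1/((1/275)*(-1)) = 1/(-1/275) = -275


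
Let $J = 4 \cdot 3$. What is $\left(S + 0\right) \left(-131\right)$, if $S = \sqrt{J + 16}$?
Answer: $- 262 \sqrt{7} \approx -693.19$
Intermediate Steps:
$J = 12$
$S = 2 \sqrt{7}$ ($S = \sqrt{12 + 16} = \sqrt{28} = 2 \sqrt{7} \approx 5.2915$)
$\left(S + 0\right) \left(-131\right) = \left(2 \sqrt{7} + 0\right) \left(-131\right) = 2 \sqrt{7} \left(-131\right) = - 262 \sqrt{7}$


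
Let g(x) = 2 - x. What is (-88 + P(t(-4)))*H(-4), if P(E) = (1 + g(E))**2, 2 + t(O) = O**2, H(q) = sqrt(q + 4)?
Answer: 0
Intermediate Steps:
H(q) = sqrt(4 + q)
t(O) = -2 + O**2
P(E) = (3 - E)**2 (P(E) = (1 + (2 - E))**2 = (3 - E)**2)
(-88 + P(t(-4)))*H(-4) = (-88 + (-3 + (-2 + (-4)**2))**2)*sqrt(4 - 4) = (-88 + (-3 + (-2 + 16))**2)*sqrt(0) = (-88 + (-3 + 14)**2)*0 = (-88 + 11**2)*0 = (-88 + 121)*0 = 33*0 = 0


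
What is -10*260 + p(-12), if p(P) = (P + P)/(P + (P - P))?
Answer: -2598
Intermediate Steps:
p(P) = 2 (p(P) = (2*P)/(P + 0) = (2*P)/P = 2)
-10*260 + p(-12) = -10*260 + 2 = -2600 + 2 = -2598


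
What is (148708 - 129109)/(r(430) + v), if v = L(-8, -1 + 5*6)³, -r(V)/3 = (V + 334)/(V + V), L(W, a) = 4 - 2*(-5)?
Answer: 4213785/589387 ≈ 7.1494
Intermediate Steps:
L(W, a) = 14 (L(W, a) = 4 + 10 = 14)
r(V) = -3*(334 + V)/(2*V) (r(V) = -3*(V + 334)/(V + V) = -3*(334 + V)/(2*V))
v = 2744 (v = 14³ = 2744)
(148708 - 129109)/(r(430) + v) = (148708 - 129109)/((-3/2 - 501/430) + 2744) = 19599/((-3/2 - 501*1/430) + 2744) = 19599/((-3/2 - 501/430) + 2744) = 19599/(-573/215 + 2744) = 19599/(589387/215) = 19599*(215/589387) = 4213785/589387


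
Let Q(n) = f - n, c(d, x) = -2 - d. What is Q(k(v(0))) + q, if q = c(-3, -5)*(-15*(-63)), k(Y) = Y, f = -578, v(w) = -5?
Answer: 372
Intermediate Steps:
q = 945 (q = (-2 - 1*(-3))*(-15*(-63)) = (-2 + 3)*945 = 1*945 = 945)
Q(n) = -578 - n
Q(k(v(0))) + q = (-578 - 1*(-5)) + 945 = (-578 + 5) + 945 = -573 + 945 = 372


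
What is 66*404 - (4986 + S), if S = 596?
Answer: 21082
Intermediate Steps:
66*404 - (4986 + S) = 66*404 - (4986 + 596) = 26664 - 1*5582 = 26664 - 5582 = 21082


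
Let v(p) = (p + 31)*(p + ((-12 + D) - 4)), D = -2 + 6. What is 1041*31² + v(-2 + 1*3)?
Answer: 1000049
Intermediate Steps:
D = 4
v(p) = (-12 + p)*(31 + p) (v(p) = (p + 31)*(p + ((-12 + 4) - 4)) = (31 + p)*(p + (-8 - 4)) = (31 + p)*(p - 12) = (31 + p)*(-12 + p) = (-12 + p)*(31 + p))
1041*31² + v(-2 + 1*3) = 1041*31² + (-372 + (-2 + 1*3)² + 19*(-2 + 1*3)) = 1041*961 + (-372 + (-2 + 3)² + 19*(-2 + 3)) = 1000401 + (-372 + 1² + 19*1) = 1000401 + (-372 + 1 + 19) = 1000401 - 352 = 1000049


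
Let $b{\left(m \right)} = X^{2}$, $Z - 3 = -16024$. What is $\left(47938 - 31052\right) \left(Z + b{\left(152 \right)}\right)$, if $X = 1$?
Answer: $-270513720$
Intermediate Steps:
$Z = -16021$ ($Z = 3 - 16024 = -16021$)
$b{\left(m \right)} = 1$ ($b{\left(m \right)} = 1^{2} = 1$)
$\left(47938 - 31052\right) \left(Z + b{\left(152 \right)}\right) = \left(47938 - 31052\right) \left(-16021 + 1\right) = 16886 \left(-16020\right) = -270513720$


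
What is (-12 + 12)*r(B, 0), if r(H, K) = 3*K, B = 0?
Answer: 0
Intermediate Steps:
(-12 + 12)*r(B, 0) = (-12 + 12)*(3*0) = 0*0 = 0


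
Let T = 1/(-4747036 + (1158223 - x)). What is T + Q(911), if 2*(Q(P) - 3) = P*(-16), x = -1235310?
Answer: -17145269356/2353503 ≈ -7285.0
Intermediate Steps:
Q(P) = 3 - 8*P (Q(P) = 3 + (P*(-16))/2 = 3 + (-16*P)/2 = 3 - 8*P)
T = -1/2353503 (T = 1/(-4747036 + (1158223 - 1*(-1235310))) = 1/(-4747036 + (1158223 + 1235310)) = 1/(-4747036 + 2393533) = 1/(-2353503) = -1/2353503 ≈ -4.2490e-7)
T + Q(911) = -1/2353503 + (3 - 8*911) = -1/2353503 + (3 - 7288) = -1/2353503 - 7285 = -17145269356/2353503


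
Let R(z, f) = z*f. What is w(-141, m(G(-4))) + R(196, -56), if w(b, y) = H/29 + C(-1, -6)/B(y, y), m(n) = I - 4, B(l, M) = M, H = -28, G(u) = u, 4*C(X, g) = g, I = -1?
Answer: -3183233/290 ≈ -10977.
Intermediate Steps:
C(X, g) = g/4
m(n) = -5 (m(n) = -1 - 4 = -5)
w(b, y) = -28/29 - 3/(2*y) (w(b, y) = -28/29 + ((¼)*(-6))/y = -28*1/29 - 3/(2*y) = -28/29 - 3/(2*y))
R(z, f) = f*z
w(-141, m(G(-4))) + R(196, -56) = (1/58)*(-87 - 56*(-5))/(-5) - 56*196 = (1/58)*(-⅕)*(-87 + 280) - 10976 = (1/58)*(-⅕)*193 - 10976 = -193/290 - 10976 = -3183233/290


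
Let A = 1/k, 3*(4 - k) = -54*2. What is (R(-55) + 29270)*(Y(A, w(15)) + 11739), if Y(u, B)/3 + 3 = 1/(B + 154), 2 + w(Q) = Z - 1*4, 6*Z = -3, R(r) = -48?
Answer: 101118523032/295 ≈ 3.4277e+8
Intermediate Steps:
k = 40 (k = 4 - (-18)*2 = 4 - ⅓*(-108) = 4 + 36 = 40)
Z = -½ (Z = (⅙)*(-3) = -½ ≈ -0.50000)
A = 1/40 ≈ 0.025000
w(Q) = -13/2 (w(Q) = -2 + (-½ - 1*4) = -2 + (-½ - 4) = -2 - 9/2 = -13/2)
Y(u, B) = -9 + 3/(154 + B) (Y(u, B) = -9 + 3/(B + 154) = -9 + 3/(154 + B))
(R(-55) + 29270)*(Y(A, w(15)) + 11739) = (-48 + 29270)*(3*(-461 - 3*(-13/2))/(154 - 13/2) + 11739) = 29222*(3*(-461 + 39/2)/(295/2) + 11739) = 29222*(3*(2/295)*(-883/2) + 11739) = 29222*(-2649/295 + 11739) = 29222*(3460356/295) = 101118523032/295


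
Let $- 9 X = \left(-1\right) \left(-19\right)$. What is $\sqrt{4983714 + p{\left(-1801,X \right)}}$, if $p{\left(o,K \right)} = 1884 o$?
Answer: $\sqrt{1590630} \approx 1261.2$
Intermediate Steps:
$X = - \frac{19}{9}$ ($X = - \frac{\left(-1\right) \left(-19\right)}{9} = \left(- \frac{1}{9}\right) 19 = - \frac{19}{9} \approx -2.1111$)
$\sqrt{4983714 + p{\left(-1801,X \right)}} = \sqrt{4983714 + 1884 \left(-1801\right)} = \sqrt{4983714 - 3393084} = \sqrt{1590630}$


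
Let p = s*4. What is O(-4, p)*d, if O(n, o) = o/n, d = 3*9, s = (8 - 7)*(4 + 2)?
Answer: -162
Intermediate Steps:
s = 6 (s = 1*6 = 6)
d = 27
p = 24 (p = 6*4 = 24)
O(-4, p)*d = (24/(-4))*27 = (24*(-¼))*27 = -6*27 = -162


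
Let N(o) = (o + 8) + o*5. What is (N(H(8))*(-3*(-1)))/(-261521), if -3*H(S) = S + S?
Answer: 72/261521 ≈ 0.00027531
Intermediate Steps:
H(S) = -2*S/3 (H(S) = -(S + S)/3 = -2*S/3)
N(o) = 8 + 6*o (N(o) = (8 + o) + 5*o = 8 + 6*o)
(N(H(8))*(-3*(-1)))/(-261521) = ((8 + 6*(-⅔*8))*(-3*(-1)))/(-261521) = ((8 + 6*(-16/3))*3)*(-1/261521) = ((8 - 32)*3)*(-1/261521) = -24*3*(-1/261521) = -72*(-1/261521) = 72/261521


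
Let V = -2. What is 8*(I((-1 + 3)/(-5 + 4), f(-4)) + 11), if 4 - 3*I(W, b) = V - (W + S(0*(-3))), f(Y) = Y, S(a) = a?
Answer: 296/3 ≈ 98.667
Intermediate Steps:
I(W, b) = 2 + W/3 (I(W, b) = 4/3 - (-2 - (W + 0*(-3)))/3 = 4/3 - (-2 - (W + 0))/3 = 4/3 - (-2 - W)/3 = 4/3 + (⅔ + W/3) = 2 + W/3)
8*(I((-1 + 3)/(-5 + 4), f(-4)) + 11) = 8*((2 + ((-1 + 3)/(-5 + 4))/3) + 11) = 8*((2 + (2/(-1))/3) + 11) = 8*((2 + (2*(-1))/3) + 11) = 8*((2 + (⅓)*(-2)) + 11) = 8*((2 - ⅔) + 11) = 8*(4/3 + 11) = 8*(37/3) = 296/3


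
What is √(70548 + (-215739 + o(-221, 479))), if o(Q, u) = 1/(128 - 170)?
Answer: I*√256116966/42 ≈ 381.04*I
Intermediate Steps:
o(Q, u) = -1/42 (o(Q, u) = 1/(-42) = -1/42)
√(70548 + (-215739 + o(-221, 479))) = √(70548 + (-215739 - 1/42)) = √(70548 - 9061039/42) = √(-6098023/42) = I*√256116966/42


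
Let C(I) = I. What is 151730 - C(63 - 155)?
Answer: 151822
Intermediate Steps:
151730 - C(63 - 155) = 151730 - (63 - 155) = 151730 - 1*(-92) = 151730 + 92 = 151822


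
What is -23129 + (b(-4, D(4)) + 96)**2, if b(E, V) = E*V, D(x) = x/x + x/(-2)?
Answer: -13129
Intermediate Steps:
D(x) = 1 - x/2 (D(x) = 1 + x*(-1/2) = 1 - x/2)
-23129 + (b(-4, D(4)) + 96)**2 = -23129 + (-4*(1 - 1/2*4) + 96)**2 = -23129 + (-4*(1 - 2) + 96)**2 = -23129 + (-4*(-1) + 96)**2 = -23129 + (4 + 96)**2 = -23129 + 100**2 = -23129 + 10000 = -13129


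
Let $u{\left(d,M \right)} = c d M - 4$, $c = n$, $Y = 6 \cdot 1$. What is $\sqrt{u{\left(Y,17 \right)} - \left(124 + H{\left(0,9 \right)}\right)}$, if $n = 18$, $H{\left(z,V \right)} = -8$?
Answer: $2 \sqrt{429} \approx 41.425$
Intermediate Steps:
$Y = 6$
$c = 18$
$u{\left(d,M \right)} = -4 + 18 M d$ ($u{\left(d,M \right)} = 18 d M - 4 = 18 M d - 4 = -4 + 18 M d$)
$\sqrt{u{\left(Y,17 \right)} - \left(124 + H{\left(0,9 \right)}\right)} = \sqrt{\left(-4 + 18 \cdot 17 \cdot 6\right) - 116} = \sqrt{\left(-4 + 1836\right) + \left(-124 + 8\right)} = \sqrt{1832 - 116} = \sqrt{1716} = 2 \sqrt{429}$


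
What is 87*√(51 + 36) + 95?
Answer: 95 + 87*√87 ≈ 906.48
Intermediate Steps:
87*√(51 + 36) + 95 = 87*√87 + 95 = 95 + 87*√87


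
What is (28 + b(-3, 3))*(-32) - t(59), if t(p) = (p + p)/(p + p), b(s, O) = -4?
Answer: -769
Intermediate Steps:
t(p) = 1 (t(p) = (2*p)/((2*p)) = (2*p)*(1/(2*p)) = 1)
(28 + b(-3, 3))*(-32) - t(59) = (28 - 4)*(-32) - 1*1 = 24*(-32) - 1 = -768 - 1 = -769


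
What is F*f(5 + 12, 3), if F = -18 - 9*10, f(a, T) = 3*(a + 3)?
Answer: -6480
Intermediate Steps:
f(a, T) = 9 + 3*a (f(a, T) = 3*(3 + a) = 9 + 3*a)
F = -108 (F = -18 - 90 = -108)
F*f(5 + 12, 3) = -108*(9 + 3*(5 + 12)) = -108*(9 + 3*17) = -108*(9 + 51) = -108*60 = -6480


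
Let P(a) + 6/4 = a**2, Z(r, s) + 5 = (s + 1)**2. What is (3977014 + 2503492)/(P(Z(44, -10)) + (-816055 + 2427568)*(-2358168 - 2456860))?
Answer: -12961012/15518960423179 ≈ -8.3517e-7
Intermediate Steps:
Z(r, s) = -5 + (1 + s)**2 (Z(r, s) = -5 + (s + 1)**2 = -5 + (1 + s)**2)
P(a) = -3/2 + a**2
(3977014 + 2503492)/(P(Z(44, -10)) + (-816055 + 2427568)*(-2358168 - 2456860)) = (3977014 + 2503492)/((-3/2 + (-5 + (1 - 10)**2)**2) + (-816055 + 2427568)*(-2358168 - 2456860)) = 6480506/((-3/2 + (-5 + (-9)**2)**2) + 1611513*(-4815028)) = 6480506/((-3/2 + (-5 + 81)**2) - 7759480217364) = 6480506/((-3/2 + 76**2) - 7759480217364) = 6480506/((-3/2 + 5776) - 7759480217364) = 6480506/(11549/2 - 7759480217364) = 6480506/(-15518960423179/2) = 6480506*(-2/15518960423179) = -12961012/15518960423179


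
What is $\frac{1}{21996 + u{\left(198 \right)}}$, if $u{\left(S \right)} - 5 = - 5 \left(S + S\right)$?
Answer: $\frac{1}{20021} \approx 4.9948 \cdot 10^{-5}$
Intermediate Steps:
$u{\left(S \right)} = 5 - 10 S$ ($u{\left(S \right)} = 5 - 5 \left(S + S\right) = 5 - 5 \cdot 2 S = 5 - 10 S$)
$\frac{1}{21996 + u{\left(198 \right)}} = \frac{1}{21996 + \left(5 - 1980\right)} = \frac{1}{21996 - 1975} = \frac{1}{20021}$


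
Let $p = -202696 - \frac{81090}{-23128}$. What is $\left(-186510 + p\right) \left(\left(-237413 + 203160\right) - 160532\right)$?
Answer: $\frac{876676181012615}{11564} \approx 7.5811 \cdot 10^{10}$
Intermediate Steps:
$p = - \frac{2343935999}{11564}$ ($p = -202696 - 81090 \left(- \frac{1}{23128}\right) = -202696 - - \frac{40545}{11564} = -202696 + \frac{40545}{11564} = - \frac{2343935999}{11564} \approx -2.0269 \cdot 10^{5}$)
$\left(-186510 + p\right) \left(\left(-237413 + 203160\right) - 160532\right) = \left(-186510 - \frac{2343935999}{11564}\right) \left(\left(-237413 + 203160\right) - 160532\right) = - \frac{4500737639 \left(-34253 - 160532\right)}{11564} = \left(- \frac{4500737639}{11564}\right) \left(-194785\right) = \frac{876676181012615}{11564}$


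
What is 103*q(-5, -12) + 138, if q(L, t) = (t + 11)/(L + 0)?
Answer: 793/5 ≈ 158.60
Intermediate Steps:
q(L, t) = (11 + t)/L
103*q(-5, -12) + 138 = 103*((11 - 12)/(-5)) + 138 = 103*(-1/5*(-1)) + 138 = 103*(1/5) + 138 = 103/5 + 138 = 793/5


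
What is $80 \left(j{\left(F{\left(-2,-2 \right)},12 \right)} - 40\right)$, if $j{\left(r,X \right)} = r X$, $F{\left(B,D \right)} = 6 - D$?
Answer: $4480$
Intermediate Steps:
$j{\left(r,X \right)} = X r$
$80 \left(j{\left(F{\left(-2,-2 \right)},12 \right)} - 40\right) = 80 \left(12 \left(6 - -2\right) - 40\right) = 80 \left(12 \left(6 + 2\right) - 40\right) = 80 \left(12 \cdot 8 - 40\right) = 80 \left(96 - 40\right) = 80 \cdot 56 = 4480$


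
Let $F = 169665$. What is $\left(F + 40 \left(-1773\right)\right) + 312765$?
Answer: $411510$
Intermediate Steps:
$\left(F + 40 \left(-1773\right)\right) + 312765 = \left(169665 + 40 \left(-1773\right)\right) + 312765 = \left(169665 - 70920\right) + 312765 = 98745 + 312765 = 411510$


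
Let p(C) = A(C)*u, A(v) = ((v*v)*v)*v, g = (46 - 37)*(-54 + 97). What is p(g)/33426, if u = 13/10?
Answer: 10799992359/12380 ≈ 8.7237e+5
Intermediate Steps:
g = 387 (g = 9*43 = 387)
A(v) = v**4 (A(v) = (v**2*v)*v = v**3*v = v**4)
u = 13/10 (u = 13*(1/10) = 13/10 ≈ 1.3000)
p(C) = 13*C**4/10 (p(C) = C**4*(13/10) = 13*C**4/10)
p(g)/33426 = ((13/10)*387**4)/33426 = ((13/10)*22430753361)*(1/33426) = (291599793693/10)*(1/33426) = 10799992359/12380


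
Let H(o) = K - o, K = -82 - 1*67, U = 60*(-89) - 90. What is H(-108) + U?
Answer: -5471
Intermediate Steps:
U = -5430 (U = -5340 - 90 = -5430)
K = -149 (K = -82 - 67 = -149)
H(o) = -149 - o
H(-108) + U = (-149 - 1*(-108)) - 5430 = (-149 + 108) - 5430 = -41 - 5430 = -5471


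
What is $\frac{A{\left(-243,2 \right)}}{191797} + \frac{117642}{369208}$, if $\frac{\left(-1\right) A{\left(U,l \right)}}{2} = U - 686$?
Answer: $\frac{1660669367}{5058070484} \approx 0.32832$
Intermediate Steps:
$A{\left(U,l \right)} = 1372 - 2 U$ ($A{\left(U,l \right)} = - 2 \left(U - 686\right) = - 2 \left(-686 + U\right) = 1372 - 2 U$)
$\frac{A{\left(-243,2 \right)}}{191797} + \frac{117642}{369208} = \frac{1372 - -486}{191797} + \frac{117642}{369208} = \left(1372 + 486\right) \frac{1}{191797} + 117642 \cdot \frac{1}{369208} = 1858 \cdot \frac{1}{191797} + \frac{8403}{26372} = \frac{1858}{191797} + \frac{8403}{26372} = \frac{1660669367}{5058070484}$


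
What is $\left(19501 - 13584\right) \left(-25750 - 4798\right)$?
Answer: $-180752516$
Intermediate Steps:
$\left(19501 - 13584\right) \left(-25750 - 4798\right) = 5917 \left(-30548\right) = -180752516$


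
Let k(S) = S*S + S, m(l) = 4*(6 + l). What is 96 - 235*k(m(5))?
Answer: -465204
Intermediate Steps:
m(l) = 24 + 4*l
k(S) = S + S² (k(S) = S² + S = S + S²)
96 - 235*k(m(5)) = 96 - 235*(24 + 4*5)*(1 + (24 + 4*5)) = 96 - 235*(24 + 20)*(1 + (24 + 20)) = 96 - 10340*(1 + 44) = 96 - 10340*45 = 96 - 235*1980 = 96 - 465300 = -465204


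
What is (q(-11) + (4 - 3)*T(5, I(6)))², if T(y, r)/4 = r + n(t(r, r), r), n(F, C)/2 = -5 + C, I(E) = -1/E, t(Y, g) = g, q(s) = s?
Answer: 2809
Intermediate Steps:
n(F, C) = -10 + 2*C (n(F, C) = 2*(-5 + C) = -10 + 2*C)
T(y, r) = -40 + 12*r (T(y, r) = 4*(r + (-10 + 2*r)) = 4*(-10 + 3*r) = -40 + 12*r)
(q(-11) + (4 - 3)*T(5, I(6)))² = (-11 + (4 - 3)*(-40 + 12*(-1/6)))² = (-11 + 1*(-40 + 12*(-1*⅙)))² = (-11 + 1*(-40 + 12*(-⅙)))² = (-11 + 1*(-40 - 2))² = (-11 + 1*(-42))² = (-11 - 42)² = (-53)² = 2809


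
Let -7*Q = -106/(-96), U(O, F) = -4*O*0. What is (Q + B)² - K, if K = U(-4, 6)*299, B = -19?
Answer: 41434969/112896 ≈ 367.02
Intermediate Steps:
U(O, F) = 0
Q = -53/336 (Q = -(-106)/(7*(-96)) = -(-106)*(-1)/(7*96) = -⅐*53/48 = -53/336 ≈ -0.15774)
K = 0 (K = 0*299 = 0)
(Q + B)² - K = (-53/336 - 19)² - 1*0 = (-6437/336)² + 0 = 41434969/112896 + 0 = 41434969/112896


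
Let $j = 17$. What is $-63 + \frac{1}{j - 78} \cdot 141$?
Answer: $- \frac{3984}{61} \approx -65.312$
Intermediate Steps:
$-63 + \frac{1}{j - 78} \cdot 141 = -63 + \frac{1}{17 - 78} \cdot 141 = -63 + \frac{1}{-61} \cdot 141 = -63 - \frac{141}{61} = - \frac{3984}{61}$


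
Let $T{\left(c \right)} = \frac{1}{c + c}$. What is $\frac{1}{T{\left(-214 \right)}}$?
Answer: $-428$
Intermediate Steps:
$T{\left(c \right)} = \frac{1}{2 c}$
$\frac{1}{T{\left(-214 \right)}} = \frac{1}{\frac{1}{2} \frac{1}{-214}} = \frac{1}{\frac{1}{2} \left(- \frac{1}{214}\right)} = \frac{1}{- \frac{1}{428}} = -428$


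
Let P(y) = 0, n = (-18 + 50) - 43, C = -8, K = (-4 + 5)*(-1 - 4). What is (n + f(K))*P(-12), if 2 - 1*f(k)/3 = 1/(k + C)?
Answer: 0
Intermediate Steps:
K = -5 (K = 1*(-5) = -5)
f(k) = 6 - 3/(-8 + k) (f(k) = 6 - 3/(k - 8) = 6 - 3/(-8 + k))
n = -11 (n = 32 - 43 = -11)
(n + f(K))*P(-12) = (-11 + 3*(-17 + 2*(-5))/(-8 - 5))*0 = (-11 + 3*(-17 - 10)/(-13))*0 = (-11 + 3*(-1/13)*(-27))*0 = (-11 + 81/13)*0 = -62/13*0 = 0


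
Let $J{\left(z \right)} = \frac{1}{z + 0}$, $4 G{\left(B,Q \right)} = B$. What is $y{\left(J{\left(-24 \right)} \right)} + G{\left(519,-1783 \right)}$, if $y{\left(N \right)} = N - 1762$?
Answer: $- \frac{39175}{24} \approx -1632.3$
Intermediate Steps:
$G{\left(B,Q \right)} = \frac{B}{4}$
$J{\left(z \right)} = \frac{1}{z}$
$y{\left(N \right)} = -1762 + N$
$y{\left(J{\left(-24 \right)} \right)} + G{\left(519,-1783 \right)} = \left(-1762 + \frac{1}{-24}\right) + \frac{1}{4} \cdot 519 = \left(-1762 - \frac{1}{24}\right) + \frac{519}{4} = - \frac{42289}{24} + \frac{519}{4} = - \frac{39175}{24}$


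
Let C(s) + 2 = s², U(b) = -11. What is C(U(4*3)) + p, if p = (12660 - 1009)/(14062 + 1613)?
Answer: 1876976/15675 ≈ 119.74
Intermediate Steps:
p = 11651/15675 ≈ 0.74329
C(s) = -2 + s²
C(U(4*3)) + p = (-2 + (-11)²) + 11651/15675 = (-2 + 121) + 11651/15675 = 119 + 11651/15675 = 1876976/15675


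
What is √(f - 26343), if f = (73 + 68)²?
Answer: 3*I*√718 ≈ 80.387*I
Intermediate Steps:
f = 19881 (f = 141² = 19881)
√(f - 26343) = √(19881 - 26343) = √(-6462) = 3*I*√718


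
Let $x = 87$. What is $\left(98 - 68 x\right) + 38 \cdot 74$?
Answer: $-3006$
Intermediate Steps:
$\left(98 - 68 x\right) + 38 \cdot 74 = \left(98 - 5916\right) + 38 \cdot 74 = \left(98 - 5916\right) + 2812 = -5818 + 2812 = -3006$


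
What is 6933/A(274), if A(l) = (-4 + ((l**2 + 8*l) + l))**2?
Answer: 2311/2004047148 ≈ 1.1532e-6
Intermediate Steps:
A(l) = (-4 + l**2 + 9*l)**2 (A(l) = (-4 + (l**2 + 9*l))**2 = (-4 + l**2 + 9*l)**2)
6933/A(274) = 6933/((-4 + 274**2 + 9*274)**2) = 6933/((-4 + 75076 + 2466)**2) = 6933/(77538**2) = 6933/6012141444 = 6933*(1/6012141444) = 2311/2004047148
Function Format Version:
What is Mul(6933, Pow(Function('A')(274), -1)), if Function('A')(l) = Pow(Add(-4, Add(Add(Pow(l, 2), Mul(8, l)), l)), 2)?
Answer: Rational(2311, 2004047148) ≈ 1.1532e-6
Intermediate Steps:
Function('A')(l) = Pow(Add(-4, Pow(l, 2), Mul(9, l)), 2) (Function('A')(l) = Pow(Add(-4, Add(Pow(l, 2), Mul(9, l))), 2) = Pow(Add(-4, Pow(l, 2), Mul(9, l)), 2))
Mul(6933, Pow(Function('A')(274), -1)) = Mul(6933, Pow(Pow(Add(-4, Pow(274, 2), Mul(9, 274)), 2), -1)) = Mul(6933, Pow(Pow(Add(-4, 75076, 2466), 2), -1)) = Mul(6933, Pow(Pow(77538, 2), -1)) = Mul(6933, Pow(6012141444, -1)) = Mul(6933, Rational(1, 6012141444)) = Rational(2311, 2004047148)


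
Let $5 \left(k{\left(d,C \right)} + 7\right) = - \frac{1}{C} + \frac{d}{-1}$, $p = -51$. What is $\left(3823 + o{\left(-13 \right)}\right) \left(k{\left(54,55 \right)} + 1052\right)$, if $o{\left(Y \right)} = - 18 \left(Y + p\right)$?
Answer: $\frac{56596396}{11} \approx 5.1451 \cdot 10^{6}$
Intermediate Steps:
$k{\left(d,C \right)} = -7 - \frac{d}{5} - \frac{1}{5 C}$ ($k{\left(d,C \right)} = -7 + \frac{- \frac{1}{C} + \frac{d}{-1}}{5} = -7 + \frac{- \frac{1}{C} + d \left(-1\right)}{5} = -7 + \frac{- \frac{1}{C} - d}{5} = -7 + \frac{- d - \frac{1}{C}}{5} = -7 - \left(\frac{d}{5} + \frac{1}{5 C}\right) = -7 - \frac{d}{5} - \frac{1}{5 C}$)
$o{\left(Y \right)} = 918 - 18 Y$ ($o{\left(Y \right)} = - 18 \left(Y - 51\right) = - 18 \left(-51 + Y\right) = 918 - 18 Y$)
$\left(3823 + o{\left(-13 \right)}\right) \left(k{\left(54,55 \right)} + 1052\right) = \left(3823 + \left(918 - -234\right)\right) \left(\frac{-1 - 55 \left(35 + 54\right)}{5 \cdot 55} + 1052\right) = \left(3823 + \left(918 + 234\right)\right) \left(\frac{1}{5} \cdot \frac{1}{55} \left(-1 - 55 \cdot 89\right) + 1052\right) = \left(3823 + 1152\right) \left(\frac{1}{5} \cdot \frac{1}{55} \left(-1 - 4895\right) + 1052\right) = 4975 \left(\frac{1}{5} \cdot \frac{1}{55} \left(-4896\right) + 1052\right) = 4975 \left(- \frac{4896}{275} + 1052\right) = 4975 \cdot \frac{284404}{275} = \frac{56596396}{11}$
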